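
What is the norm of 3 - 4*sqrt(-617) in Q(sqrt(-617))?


N(a + b*sqrt(d)) = a^2 - d*b^2
= (3)^2 - (-617)*(-4)^2
= 9 + 9872
= 9881

9881


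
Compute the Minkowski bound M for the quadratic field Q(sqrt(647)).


d = 647, d mod 4 = 3, so disc(K) = 4d = 2588; |disc(K)| = 2588
Real quadratic field, so n = 2, s = r2 = 0, r1 = 2
M = (n!/n^n) * (4/pi)^s * sqrt(|disc(K)|) = (2!/2^2) * (4/pi)^0 * sqrt(2588)
= 0.5 * 1.000000 * 50.872389
= 25.4362

25.4362


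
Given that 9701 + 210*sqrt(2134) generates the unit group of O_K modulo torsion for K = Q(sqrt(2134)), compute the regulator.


epsilon = 9701 + 210*sqrt(2134)
= 19401.9999
R = ln(19401.9999)
= 9.8731

9.8731


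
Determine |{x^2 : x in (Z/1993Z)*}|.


For prime p, the number of non-zero quadratic residues is (p-1)/2.
= (1993-1)/2
= 996

996


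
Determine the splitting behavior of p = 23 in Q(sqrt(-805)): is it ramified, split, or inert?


K = Q(sqrt(-805)). Since d mod 4 = 3, disc(K) = -3220.
Check p | disc: -3220 mod 23 = 0.
p divides disc, so p ramifies: (p) = P^2 with e=2, f=1, g=1.
Therefore p is ramified.

ramified


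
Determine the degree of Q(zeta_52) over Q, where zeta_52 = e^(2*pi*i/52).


The degree equals Euler's totient phi(52).
52 = 2^2 * 13
phi(52) = 24

24


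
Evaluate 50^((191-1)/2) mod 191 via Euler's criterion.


p = 191 is prime and the exponent is (p-1)/2 = 95, so by Euler's criterion 50^95 = (50/191) = +1 or -1 mod 191.
Compute by square-and-multiply:
  95 = 64 + 16 + 8 + 4 + 2 + 1 (binary 1011111)
  Repeated squaring mod 191: 50^1 = 50, 50^2 = 17, 50^4 = 98, 50^8 = 54, 50^16 = 51, 50^32 = 118, 50^64 = 172
  50^95 = 50^64 * 50^16 * 50^8 * 50^4 * 50^2 * 50^1 = 172 * 51 * 54 * 98 * 17 * 50 mod 191
    172 * 51 = 8772 = 177 mod 191
    177 * 54 = 9558 = 8 mod 191
    8 * 98 = 784 = 20 mod 191
    20 * 17 = 340 = 149 mod 191
    149 * 50 = 7450 = 1 mod 191
  50^95 = 1 mod 191
Result 1: 50 is a quadratic residue mod 191.
50^95 mod 191 = 1

1


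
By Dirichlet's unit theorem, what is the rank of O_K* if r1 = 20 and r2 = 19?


By Dirichlet's unit theorem:
rank = r1 + r2 - 1
= 20 + 19 - 1
= 38

38


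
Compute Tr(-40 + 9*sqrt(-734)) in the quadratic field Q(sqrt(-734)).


Tr(a + b*sqrt(d)) = (a + b*sqrt(d)) + (a - b*sqrt(d)) = 2a
= 2 * (-40)
= -80

-80


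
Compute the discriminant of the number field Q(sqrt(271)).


For K = Q(sqrt(d)) with d squarefree: disc(K) = d if d = 1 mod 4, and disc(K) = 4d if d = 2 or 3 mod 4.
Here d = 271, and d mod 4 = 3.
d = 3 mod 4, not 1 (O_K = Z[sqrt(d)]), so disc(K) = 4d = 4 * (271) = 1084

1084


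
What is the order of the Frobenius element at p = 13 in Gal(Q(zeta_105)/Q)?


The Frobenius at p in Gal(Q(zeta_n)/Q) = (Z/nZ)* is the class of p, so its order is ord_105(13), the smallest k >= 1 with 13^k = 1 mod 105.
n = 105 = 3 * 5 * 7, phi(105) = 48; the order divides phi(n).
Divisors of 48: 1, 2, 3, 4, 6, 8, 12, 16, 24, 48
Repeated squaring mod 105: 13^1 = 13, 13^2 = 64, 13^4 = 1, 13^8 = 1, 13^16 = 1, 13^32 = 1
Test divisors in increasing order:
  k=1: 13^1 = 13 mod 105
  k=2: 13^2 = 64 mod 105
  k=3: 13^3 = 64 * 13 = 97 mod 105
  k=4: 13^4 = 1 mod 105  <- first divisor giving 1
Order = 4

4


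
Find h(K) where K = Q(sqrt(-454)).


K = Q(sqrt(-454)). d mod 4 = 2, so D = disc(K) = 4d = -1816
h(K) equals the number of primitive reduced positive-definite forms (a, b, c) = a*x^2 + b*x*y + c*y^2 with b^2 - 4ac = D,
where reduced means |b| <= a <= c, with b >= 0 whenever |b| = a or a = c, and primitive means gcd(a, b, c) = 1.
Reduced forces 3a^2 <= |D| = 1816, so 1 <= a <= 24; b must have the parity of D, and c = (b^2 - D)/(4a) must be an integer >= a.
Enumerate a = 1..24, b in [-a, a]:
  a=1: (1, 0, 454)  [1]
  a=2: (2, 0, 227)  [1]
  a=3..4: none
  a=5: (5, -2, 91), (5, 2, 91)  [2]
  a=6: none
  a=7: (7, -2, 65), (7, 2, 65)  [2]
  a=8..9: none
  a=10: (10, -8, 47), (10, 8, 47)  [2]
  a=11..12: none
  a=13: (13, -2, 35), (13, 2, 35)  [2]
  a=14: (14, -12, 35), (14, 12, 35)  [2]
  a=15..22: none
  a=23: (23, -22, 25), (23, 22, 25)  [2]
  a=24: none
Total reduced forms: 1 + 1 + 2 + 2 + 2 + 2 + 2 + 2 = 14
h = 14

14


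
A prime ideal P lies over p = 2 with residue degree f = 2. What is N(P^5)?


N(P^a) = p^(a*f)
= 2^(5*2)
= 2^10
= 1024

1024


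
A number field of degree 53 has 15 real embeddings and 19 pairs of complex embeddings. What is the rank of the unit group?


By Dirichlet's unit theorem:
rank = r1 + r2 - 1
= 15 + 19 - 1
= 33

33


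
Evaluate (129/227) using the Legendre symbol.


p = 227 is prime, so compute (129/227) with the reciprocity algorithm (Jacobi-symbol steps: pull out 2s via (2/n), flip via reciprocity, reduce):
  reciprocity: (129/227) -> +(227/129)
  reduce: (98/129)
  pull out 2: (2/129) = +1  (since 129 mod 8 = 1)
  reciprocity: (49/129) -> +(129/49)
  reduce: (31/49)
  reciprocity: (31/49) -> +(49/31)
  reduce: (18/31)
  pull out 2: (2/31) = +1  (since 31 mod 8 = 7)
  reciprocity: (9/31) -> +(31/9)
  reduce: (4/9)
  pull out 2: (2/9) = +1  (since 9 mod 8 = 1)
  pull out 2: (2/9) = +1  (since 9 mod 8 = 1)
  (1/9) = 1
Product of signs = 1
(129/227) = 1

1


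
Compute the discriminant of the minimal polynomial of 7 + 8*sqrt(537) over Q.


The element 7 + 8*sqrt(537) has minimal polynomial:
x^2 - 14*x - 34319
Discriminant = (-14)^2 - 4*(-34319)
= 196 + 137276
= 137472

137472


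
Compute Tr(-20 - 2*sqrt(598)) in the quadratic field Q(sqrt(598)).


Tr(a + b*sqrt(d)) = (a + b*sqrt(d)) + (a - b*sqrt(d)) = 2a
= 2 * (-20)
= -40

-40


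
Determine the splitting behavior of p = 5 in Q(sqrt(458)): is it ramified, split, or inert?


K = Q(sqrt(458)). Since d mod 4 = 2, disc(K) = 1832.
Check p | disc: 1832 mod 5 = 2.
p does not divide disc. Compute Legendre symbol (d/p):
3^((5-1)/2) mod 5 = -1
(d/p) = -1, so p is inert: (p) stays prime with e=1, f=2, g=1.
Therefore p is inert.

inert


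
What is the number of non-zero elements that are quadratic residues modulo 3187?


For prime p, the number of non-zero quadratic residues is (p-1)/2.
= (3187-1)/2
= 1593

1593


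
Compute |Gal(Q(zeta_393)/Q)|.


|Gal(Q(zeta_393)/Q)| = phi(393)
= 260

260


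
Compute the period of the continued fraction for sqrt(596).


Run the CF algorithm for sqrt(596).
a_0 = floor(sqrt(596)) = 24; set m_0=0, q_0=1.
Recurrence: m' = q*a - m,  q' = (d - m'^2)/q,  a' = floor((a_0 + m')/q').
  step 1: m=24, q=20, a=2
  step 2: m=16, q=17, a=2
  step 3: m=18, q=16, a=2
  step 4: m=14, q=25, a=1
  step 5: m=11, q=19, a=1
  step 6: m=8, q=28, a=1
  step 7: m=20, q=7, a=6
  step 8: m=22, q=16, a=2
  step 9: m=10, q=31, a=1
  step 10: m=21, q=5, a=9
  step 11: m=24, q=4, a=12
  step 12: m=24, q=5, a=9
  step 13: m=21, q=31, a=1
  step 14: m=10, q=16, a=2
  step 15: m=22, q=7, a=6
  step 16: m=20, q=28, a=1
  step 17: m=8, q=19, a=1
  step 18: m=11, q=25, a=1
  step 19: m=14, q=16, a=2
  step 20: m=18, q=17, a=2
  step 21: m=16, q=20, a=2
  step 22: m=24, q=1, a=48
a_22 = 2*a_0 = 48, so the period closes here.
sqrt(596) = [24; 2, 2, 2, 1, 1, 1, 6, 2, 1, 9, 12, 9, 1, 2, 6, 1, 1, 1, 2, 2, 2, 48]
Period length = 22

22


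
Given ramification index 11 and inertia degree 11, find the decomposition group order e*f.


|D_P| = e * f
= 11 * 11
= 121

121


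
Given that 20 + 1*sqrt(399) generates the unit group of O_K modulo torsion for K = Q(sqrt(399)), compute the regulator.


epsilon = 20 + 1*sqrt(399)
= 39.9750
R = ln(39.9750)
= 3.6883

3.6883


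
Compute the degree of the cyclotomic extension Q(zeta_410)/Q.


The degree equals Euler's totient phi(410).
410 = 2 * 5 * 41
phi(410) = 160

160


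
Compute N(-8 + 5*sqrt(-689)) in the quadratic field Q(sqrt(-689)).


N(a + b*sqrt(d)) = a^2 - d*b^2
= (-8)^2 - (-689)*(5)^2
= 64 + 17225
= 17289

17289


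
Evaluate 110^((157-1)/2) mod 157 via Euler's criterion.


p = 157 is prime and the exponent is (p-1)/2 = 78, so by Euler's criterion 110^78 = (110/157) = +1 or -1 mod 157.
Compute by square-and-multiply:
  78 = 64 + 8 + 4 + 2 (binary 1001110)
  Repeated squaring mod 157: 110^1 = 110, 110^2 = 11, 110^4 = 121, 110^8 = 40, 110^16 = 30, 110^32 = 115, 110^64 = 37
  110^78 = 110^64 * 110^8 * 110^4 * 110^2 = 37 * 40 * 121 * 11 mod 157
    37 * 40 = 1480 = 67 mod 157
    67 * 121 = 8107 = 100 mod 157
    100 * 11 = 1100 = 1 mod 157
  110^78 = 1 mod 157
Result 1: 110 is a quadratic residue mod 157.
110^78 mod 157 = 1

1


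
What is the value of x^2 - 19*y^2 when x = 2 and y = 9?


x^2 - d*y^2
= 2^2 - 19*9^2
= 4 - 1539
= -1535

-1535


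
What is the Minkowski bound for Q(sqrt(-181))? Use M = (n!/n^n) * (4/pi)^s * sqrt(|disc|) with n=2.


d = -181, d mod 4 = 3, so disc(K) = 4d = -724; |disc(K)| = 724
Imaginary quadratic field, so n = 2, s = r2 = 1, r1 = 0
M = (n!/n^n) * (4/pi)^s * sqrt(|disc(K)|) = (2!/2^2) * (4/pi)^1 * sqrt(724)
= 0.5 * 1.273240 * 26.907248
= 17.1297

17.1297


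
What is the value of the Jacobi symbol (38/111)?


Compute (38/111) via quadratic reciprocity:
  pull out 2: (2/111) = +1  (since 111 mod 8 = 7)
  reciprocity: (19/111) -> -(111/19)
  reduce: (16/19)
  pull out 2: (2/19) = -1  (since 19 mod 8 = 3)
  pull out 2: (2/19) = -1  (since 19 mod 8 = 3)
  pull out 2: (2/19) = -1  (since 19 mod 8 = 3)
  pull out 2: (2/19) = -1  (since 19 mod 8 = 3)
  (1/19) = 1
Product of signs = -1

-1


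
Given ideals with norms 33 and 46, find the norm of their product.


N(IJ) = N(I) * N(J)
= 33 * 46
= 1518

1518


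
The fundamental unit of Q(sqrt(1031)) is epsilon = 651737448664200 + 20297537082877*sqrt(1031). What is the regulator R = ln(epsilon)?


epsilon = 651737448664200 + 20297537082877*sqrt(1031)
= 1.3035e+15
R = ln(1.3035e+15)
= 34.8038

34.8038


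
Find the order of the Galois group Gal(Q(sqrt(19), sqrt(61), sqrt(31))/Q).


The 3 square roots of distinct primes are multiplicatively independent over Q,
so [K:Q] = 2^3 and Gal(K/Q) is isomorphic to (Z/2Z)^3.
|Gal| = 2^3 = 8

8


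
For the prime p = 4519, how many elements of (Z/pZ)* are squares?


For prime p, the number of non-zero quadratic residues is (p-1)/2.
= (4519-1)/2
= 2259

2259


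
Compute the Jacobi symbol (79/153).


Compute (79/153) via quadratic reciprocity:
  reciprocity: (79/153) -> +(153/79)
  reduce: (74/79)
  pull out 2: (2/79) = +1  (since 79 mod 8 = 7)
  reciprocity: (37/79) -> +(79/37)
  reduce: (5/37)
  reciprocity: (5/37) -> +(37/5)
  reduce: (2/5)
  pull out 2: (2/5) = -1  (since 5 mod 8 = 5)
  (1/5) = 1
Product of signs = -1

-1


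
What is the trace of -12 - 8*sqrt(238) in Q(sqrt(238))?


Tr(a + b*sqrt(d)) = (a + b*sqrt(d)) + (a - b*sqrt(d)) = 2a
= 2 * (-12)
= -24

-24


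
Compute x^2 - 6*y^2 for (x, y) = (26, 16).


x^2 - d*y^2
= 26^2 - 6*16^2
= 676 - 1536
= -860

-860


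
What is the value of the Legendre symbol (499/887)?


p = 887 is prime, so compute (499/887) with the reciprocity algorithm (Jacobi-symbol steps: pull out 2s via (2/n), flip via reciprocity, reduce):
  reciprocity: (499/887) -> -(887/499)
  reduce: (388/499)
  pull out 2: (2/499) = -1  (since 499 mod 8 = 3)
  pull out 2: (2/499) = -1  (since 499 mod 8 = 3)
  reciprocity: (97/499) -> +(499/97)
  reduce: (14/97)
  pull out 2: (2/97) = +1  (since 97 mod 8 = 1)
  reciprocity: (7/97) -> +(97/7)
  reduce: (6/7)
  pull out 2: (2/7) = +1  (since 7 mod 8 = 7)
  reciprocity: (3/7) -> -(7/3)
  reduce: (1/3)
  (1/3) = 1
Product of signs = 1
(499/887) = 1

1


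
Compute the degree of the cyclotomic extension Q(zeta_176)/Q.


The degree equals Euler's totient phi(176).
176 = 2^4 * 11
phi(176) = 80

80


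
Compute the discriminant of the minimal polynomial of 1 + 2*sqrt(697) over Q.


The element 1 + 2*sqrt(697) has minimal polynomial:
x^2 - 2*x - 2787
Discriminant = (-2)^2 - 4*(-2787)
= 4 + 11148
= 11152

11152


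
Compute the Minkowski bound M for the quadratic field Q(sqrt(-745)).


d = -745, d mod 4 = 3, so disc(K) = 4d = -2980; |disc(K)| = 2980
Imaginary quadratic field, so n = 2, s = r2 = 1, r1 = 0
M = (n!/n^n) * (4/pi)^s * sqrt(|disc(K)|) = (2!/2^2) * (4/pi)^1 * sqrt(2980)
= 0.5 * 1.273240 * 54.589376
= 34.7527

34.7527


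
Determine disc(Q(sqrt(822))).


For K = Q(sqrt(d)) with d squarefree: disc(K) = d if d = 1 mod 4, and disc(K) = 4d if d = 2 or 3 mod 4.
Here d = 822, and d mod 4 = 2.
d = 2 mod 4, not 1 (O_K = Z[sqrt(d)]), so disc(K) = 4d = 4 * (822) = 3288

3288


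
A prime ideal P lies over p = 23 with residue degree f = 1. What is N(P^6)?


N(P^a) = p^(a*f)
= 23^(6*1)
= 23^6
= 148035889

148035889


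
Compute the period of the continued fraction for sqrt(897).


Run the CF algorithm for sqrt(897).
a_0 = floor(sqrt(897)) = 29; set m_0=0, q_0=1.
Recurrence: m' = q*a - m,  q' = (d - m'^2)/q,  a' = floor((a_0 + m')/q').
  step 1: m=29, q=56, a=1
  step 2: m=27, q=3, a=18
  step 3: m=27, q=56, a=1
  step 4: m=29, q=1, a=58
a_4 = 2*a_0 = 58, so the period closes here.
sqrt(897) = [29; 1, 18, 1, 58]
Period length = 4

4


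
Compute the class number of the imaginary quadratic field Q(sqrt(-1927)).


K = Q(sqrt(-1927)). d mod 4 = 1, so D = disc(K) = d = -1927
h(K) equals the number of primitive reduced positive-definite forms (a, b, c) = a*x^2 + b*x*y + c*y^2 with b^2 - 4ac = D,
where reduced means |b| <= a <= c, with b >= 0 whenever |b| = a or a = c, and primitive means gcd(a, b, c) = 1.
Reduced forces 3a^2 <= |D| = 1927, so 1 <= a <= 25; b must have the parity of D, and c = (b^2 - D)/(4a) must be an integer >= a.
Enumerate a = 1..25, b in [-a, a]:
  a=1: (1, 1, 482)  [1]
  a=2: (2, -1, 241), (2, 1, 241)  [2]
  a=3: none
  a=4: (4, -3, 121), (4, 3, 121)  [2]
  a=5..7: none
  a=8: (8, -5, 61), (8, 5, 61)  [2]
  a=9..10: none
  a=11: (11, -3, 44), (11, 3, 44)  [2]
  a=12: none
  a=13: (13, -7, 38), (13, 7, 38)  [2]
  a=14..15: none
  a=16: (16, -11, 32), (16, 11, 32)  [2]
  a=17..18: none
  a=19: (19, -7, 26), (19, 7, 26)  [2]
  a=20..21: none
  a=22: (22, -19, 26), (22, 3, 22), (22, 19, 26)  [3]
  a=23..25: none
Total reduced forms: 1 + 2 + 2 + 2 + 2 + 2 + 2 + 2 + 3 = 18
h = 18

18


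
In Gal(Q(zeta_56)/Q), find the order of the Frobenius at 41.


The Frobenius at p in Gal(Q(zeta_n)/Q) = (Z/nZ)* is the class of p, so its order is ord_56(41), the smallest k >= 1 with 41^k = 1 mod 56.
n = 56 = 2^3 * 7, phi(56) = 24; the order divides phi(n).
Divisors of 24: 1, 2, 3, 4, 6, 8, 12, 24
Repeated squaring mod 56: 41^1 = 41, 41^2 = 1, 41^4 = 1, 41^8 = 1, 41^16 = 1
Test divisors in increasing order:
  k=1: 41^1 = 41 mod 56
  k=2: 41^2 = 1 mod 56  <- first divisor giving 1
Order = 2

2


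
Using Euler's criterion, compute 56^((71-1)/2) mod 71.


p = 71 is prime and the exponent is (p-1)/2 = 35, so by Euler's criterion 56^35 = (56/71) = +1 or -1 mod 71.
Compute by square-and-multiply:
  35 = 32 + 2 + 1 (binary 100011)
  Repeated squaring mod 71: 56^1 = 56, 56^2 = 12, 56^4 = 2, 56^8 = 4, 56^16 = 16, 56^32 = 43
  56^35 = 56^32 * 56^2 * 56^1 = 43 * 12 * 56 mod 71
    43 * 12 = 516 = 19 mod 71
    19 * 56 = 1064 = 70 mod 71
  56^35 = 70 mod 71
Result 70 = p - 1 = -1 mod 71: 56 is a quadratic non-residue mod 71. As a residue in [0, p-1] the value is 70.
56^35 mod 71 = 70

70


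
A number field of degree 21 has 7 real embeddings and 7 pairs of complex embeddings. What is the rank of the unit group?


By Dirichlet's unit theorem:
rank = r1 + r2 - 1
= 7 + 7 - 1
= 13

13


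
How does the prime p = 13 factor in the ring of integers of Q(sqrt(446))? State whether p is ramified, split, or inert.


K = Q(sqrt(446)). Since d mod 4 = 2, disc(K) = 1784.
Check p | disc: 1784 mod 13 = 3.
p does not divide disc. Compute Legendre symbol (d/p):
4^((13-1)/2) mod 13 = 1
(d/p) = 1, so p splits: (p) = P*P' with e=1, f=1, g=2.
Therefore p is split.

split


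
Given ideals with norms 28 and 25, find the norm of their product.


N(IJ) = N(I) * N(J)
= 28 * 25
= 700

700


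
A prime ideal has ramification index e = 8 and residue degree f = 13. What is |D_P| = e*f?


|D_P| = e * f
= 8 * 13
= 104

104


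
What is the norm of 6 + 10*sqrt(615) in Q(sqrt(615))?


N(a + b*sqrt(d)) = a^2 - d*b^2
= (6)^2 - (615)*(10)^2
= 36 - 61500
= -61464

-61464


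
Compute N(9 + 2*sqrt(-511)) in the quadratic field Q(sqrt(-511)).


N(a + b*sqrt(d)) = a^2 - d*b^2
= (9)^2 - (-511)*(2)^2
= 81 + 2044
= 2125

2125


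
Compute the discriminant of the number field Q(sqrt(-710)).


For K = Q(sqrt(d)) with d squarefree: disc(K) = d if d = 1 mod 4, and disc(K) = 4d if d = 2 or 3 mod 4.
Here d = -710, and d mod 4 = 2.
d = 2 mod 4, not 1 (O_K = Z[sqrt(d)]), so disc(K) = 4d = 4 * (-710) = -2840

-2840


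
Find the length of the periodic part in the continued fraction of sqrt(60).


Run the CF algorithm for sqrt(60).
a_0 = floor(sqrt(60)) = 7; set m_0=0, q_0=1.
Recurrence: m' = q*a - m,  q' = (d - m'^2)/q,  a' = floor((a_0 + m')/q').
  step 1: m=7, q=11, a=1
  step 2: m=4, q=4, a=2
  step 3: m=4, q=11, a=1
  step 4: m=7, q=1, a=14
a_4 = 2*a_0 = 14, so the period closes here.
sqrt(60) = [7; 1, 2, 1, 14]
Period length = 4

4


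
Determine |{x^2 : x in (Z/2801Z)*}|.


For prime p, the number of non-zero quadratic residues is (p-1)/2.
= (2801-1)/2
= 1400

1400


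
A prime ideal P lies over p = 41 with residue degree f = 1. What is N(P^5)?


N(P^a) = p^(a*f)
= 41^(5*1)
= 41^5
= 115856201

115856201


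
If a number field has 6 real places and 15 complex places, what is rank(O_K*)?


By Dirichlet's unit theorem:
rank = r1 + r2 - 1
= 6 + 15 - 1
= 20

20


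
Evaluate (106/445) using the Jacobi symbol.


Compute (106/445) via quadratic reciprocity:
  pull out 2: (2/445) = -1  (since 445 mod 8 = 5)
  reciprocity: (53/445) -> +(445/53)
  reduce: (21/53)
  reciprocity: (21/53) -> +(53/21)
  reduce: (11/21)
  reciprocity: (11/21) -> +(21/11)
  reduce: (10/11)
  pull out 2: (2/11) = -1  (since 11 mod 8 = 3)
  reciprocity: (5/11) -> +(11/5)
  reduce: (1/5)
  (1/5) = 1
Product of signs = 1

1


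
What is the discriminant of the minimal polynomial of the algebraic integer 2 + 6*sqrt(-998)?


The element 2 + 6*sqrt(-998) has minimal polynomial:
x^2 - 4*x + 35932
Discriminant = (-4)^2 - 4*(35932)
= 16 - 143728
= -143712

-143712


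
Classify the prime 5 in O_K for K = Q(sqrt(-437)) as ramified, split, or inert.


K = Q(sqrt(-437)). Since d mod 4 = 3, disc(K) = -1748.
Check p | disc: -1748 mod 5 = 2.
p does not divide disc. Compute Legendre symbol (d/p):
3^((5-1)/2) mod 5 = -1
(d/p) = -1, so p is inert: (p) stays prime with e=1, f=2, g=1.
Therefore p is inert.

inert


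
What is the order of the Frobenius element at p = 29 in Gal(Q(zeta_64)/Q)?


The Frobenius at p in Gal(Q(zeta_n)/Q) = (Z/nZ)* is the class of p, so its order is ord_64(29), the smallest k >= 1 with 29^k = 1 mod 64.
n = 64 = 2^6, phi(64) = 32; the order divides phi(n).
Divisors of 32: 1, 2, 4, 8, 16, 32
Repeated squaring mod 64: 29^1 = 29, 29^2 = 9, 29^4 = 17, 29^8 = 33, 29^16 = 1, 29^32 = 1
Test divisors in increasing order:
  k=1: 29^1 = 29 mod 64
  k=2: 29^2 = 9 mod 64
  k=4: 29^4 = 17 mod 64
  k=8: 29^8 = 33 mod 64
  k=16: 29^16 = 1 mod 64  <- first divisor giving 1
Order = 16

16


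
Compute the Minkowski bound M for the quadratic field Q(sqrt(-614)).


d = -614, d mod 4 = 2, so disc(K) = 4d = -2456; |disc(K)| = 2456
Imaginary quadratic field, so n = 2, s = r2 = 1, r1 = 0
M = (n!/n^n) * (4/pi)^s * sqrt(|disc(K)|) = (2!/2^2) * (4/pi)^1 * sqrt(2456)
= 0.5 * 1.273240 * 49.558047
= 31.5496

31.5496


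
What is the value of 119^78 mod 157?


p = 157 is prime and the exponent is (p-1)/2 = 78, so by Euler's criterion 119^78 = (119/157) = +1 or -1 mod 157.
Compute by square-and-multiply:
  78 = 64 + 8 + 4 + 2 (binary 1001110)
  Repeated squaring mod 157: 119^1 = 119, 119^2 = 31, 119^4 = 19, 119^8 = 47, 119^16 = 11, 119^32 = 121, 119^64 = 40
  119^78 = 119^64 * 119^8 * 119^4 * 119^2 = 40 * 47 * 19 * 31 mod 157
    40 * 47 = 1880 = 153 mod 157
    153 * 19 = 2907 = 81 mod 157
    81 * 31 = 2511 = 156 mod 157
  119^78 = 156 mod 157
Result 156 = p - 1 = -1 mod 157: 119 is a quadratic non-residue mod 157. As a residue in [0, p-1] the value is 156.
119^78 mod 157 = 156

156


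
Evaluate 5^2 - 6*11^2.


x^2 - d*y^2
= 5^2 - 6*11^2
= 25 - 726
= -701

-701


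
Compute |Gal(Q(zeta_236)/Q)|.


|Gal(Q(zeta_236)/Q)| = phi(236)
= 116

116


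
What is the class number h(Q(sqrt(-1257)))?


K = Q(sqrt(-1257)). d mod 4 = 3, so D = disc(K) = 4d = -5028
h(K) equals the number of primitive reduced positive-definite forms (a, b, c) = a*x^2 + b*x*y + c*y^2 with b^2 - 4ac = D,
where reduced means |b| <= a <= c, with b >= 0 whenever |b| = a or a = c, and primitive means gcd(a, b, c) = 1.
Reduced forces 3a^2 <= |D| = 5028, so 1 <= a <= 40; b must have the parity of D, and c = (b^2 - D)/(4a) must be an integer >= a.
Enumerate a = 1..40, b in [-a, a]:
  a=1: (1, 0, 1257)  [1]
  a=2: (2, 2, 629)  [1]
  a=3: (3, 0, 419)  [1]
  a=4..5: none
  a=6: (6, 6, 211)  [1]
  a=7..12: none
  a=13: (13, -4, 97), (13, 4, 97)  [2]
  a=14..16: none
  a=17: (17, -2, 74), (17, 2, 74)  [2]
  a=18: none
  a=19: (19, -8, 67), (19, 8, 67)  [2]
  a=20..22: none
  a=23: (23, -20, 59), (23, 20, 59)  [2]
  a=24..25: none
  a=26: (26, -22, 53), (26, 22, 53)  [2]
  a=27..30: none
  a=31: (31, -26, 46), (31, 26, 46)  [2]
  a=32..33: none
  a=34: (34, -2, 37), (34, 2, 37)  [2]
  a=35..37: none
  a=38: (38, -30, 39), (38, 30, 39)  [2]
  a=39..40: none
Total reduced forms: 1 + 1 + 1 + 1 + 2 + 2 + 2 + 2 + 2 + 2 + 2 + 2 = 20
h = 20

20


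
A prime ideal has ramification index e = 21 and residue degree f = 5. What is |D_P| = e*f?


|D_P| = e * f
= 21 * 5
= 105

105


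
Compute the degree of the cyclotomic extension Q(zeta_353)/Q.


The degree equals Euler's totient phi(353).
353 = 353
phi(353) = 352

352


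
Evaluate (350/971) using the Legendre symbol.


p = 971 is prime, so compute (350/971) with the reciprocity algorithm (Jacobi-symbol steps: pull out 2s via (2/n), flip via reciprocity, reduce):
  pull out 2: (2/971) = -1  (since 971 mod 8 = 3)
  reciprocity: (175/971) -> -(971/175)
  reduce: (96/175)
  pull out 2: (2/175) = +1  (since 175 mod 8 = 7)
  pull out 2: (2/175) = +1  (since 175 mod 8 = 7)
  pull out 2: (2/175) = +1  (since 175 mod 8 = 7)
  pull out 2: (2/175) = +1  (since 175 mod 8 = 7)
  pull out 2: (2/175) = +1  (since 175 mod 8 = 7)
  reciprocity: (3/175) -> -(175/3)
  reduce: (1/3)
  (1/3) = 1
Product of signs = -1
(350/971) = -1

-1


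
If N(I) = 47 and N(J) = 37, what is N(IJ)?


N(IJ) = N(I) * N(J)
= 47 * 37
= 1739

1739


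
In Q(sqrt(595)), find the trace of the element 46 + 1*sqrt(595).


Tr(a + b*sqrt(d)) = (a + b*sqrt(d)) + (a - b*sqrt(d)) = 2a
= 2 * (46)
= 92

92


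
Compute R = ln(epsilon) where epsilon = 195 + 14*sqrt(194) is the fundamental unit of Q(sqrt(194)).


epsilon = 195 + 14*sqrt(194)
= 389.9974
R = ln(389.9974)
= 5.9661

5.9661


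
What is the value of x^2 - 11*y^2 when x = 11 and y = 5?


x^2 - d*y^2
= 11^2 - 11*5^2
= 121 - 275
= -154

-154


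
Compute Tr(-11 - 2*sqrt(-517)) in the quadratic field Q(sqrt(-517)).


Tr(a + b*sqrt(d)) = (a + b*sqrt(d)) + (a - b*sqrt(d)) = 2a
= 2 * (-11)
= -22

-22


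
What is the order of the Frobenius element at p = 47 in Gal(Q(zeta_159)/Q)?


The Frobenius at p in Gal(Q(zeta_n)/Q) = (Z/nZ)* is the class of p, so its order is ord_159(47), the smallest k >= 1 with 47^k = 1 mod 159.
n = 159 = 3 * 53, phi(159) = 104; the order divides phi(n).
Divisors of 104: 1, 2, 4, 8, 13, 26, 52, 104
Repeated squaring mod 159: 47^1 = 47, 47^2 = 142, 47^4 = 130, 47^8 = 46, 47^16 = 49, 47^32 = 16, 47^64 = 97
Test divisors in increasing order:
  k=1: 47^1 = 47 mod 159
  k=2: 47^2 = 142 mod 159
  k=4: 47^4 = 130 mod 159
  k=8: 47^8 = 46 mod 159
  k=13: 47^13 = 46 * 130 * 47 = 107 mod 159
  k=26: 47^26 = 49 * 46 * 142 = 1 mod 159  <- first divisor giving 1
Order = 26

26


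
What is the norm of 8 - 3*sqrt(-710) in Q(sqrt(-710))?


N(a + b*sqrt(d)) = a^2 - d*b^2
= (8)^2 - (-710)*(-3)^2
= 64 + 6390
= 6454

6454


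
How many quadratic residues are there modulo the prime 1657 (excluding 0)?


For prime p, the number of non-zero quadratic residues is (p-1)/2.
= (1657-1)/2
= 828

828


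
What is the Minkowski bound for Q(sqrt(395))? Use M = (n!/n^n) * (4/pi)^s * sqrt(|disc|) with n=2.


d = 395, d mod 4 = 3, so disc(K) = 4d = 1580; |disc(K)| = 1580
Real quadratic field, so n = 2, s = r2 = 0, r1 = 2
M = (n!/n^n) * (4/pi)^s * sqrt(|disc(K)|) = (2!/2^2) * (4/pi)^0 * sqrt(1580)
= 0.5 * 1.000000 * 39.749214
= 19.8746

19.8746


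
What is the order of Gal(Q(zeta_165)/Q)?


|Gal(Q(zeta_165)/Q)| = phi(165)
= 80

80


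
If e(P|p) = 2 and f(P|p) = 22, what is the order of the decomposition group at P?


|D_P| = e * f
= 2 * 22
= 44

44


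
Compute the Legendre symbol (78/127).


p = 127 is prime, so compute (78/127) with the reciprocity algorithm (Jacobi-symbol steps: pull out 2s via (2/n), flip via reciprocity, reduce):
  pull out 2: (2/127) = +1  (since 127 mod 8 = 7)
  reciprocity: (39/127) -> -(127/39)
  reduce: (10/39)
  pull out 2: (2/39) = +1  (since 39 mod 8 = 7)
  reciprocity: (5/39) -> +(39/5)
  reduce: (4/5)
  pull out 2: (2/5) = -1  (since 5 mod 8 = 5)
  pull out 2: (2/5) = -1  (since 5 mod 8 = 5)
  (1/5) = 1
Product of signs = -1
(78/127) = -1

-1


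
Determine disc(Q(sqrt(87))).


For K = Q(sqrt(d)) with d squarefree: disc(K) = d if d = 1 mod 4, and disc(K) = 4d if d = 2 or 3 mod 4.
Here d = 87, and d mod 4 = 3.
d = 3 mod 4, not 1 (O_K = Z[sqrt(d)]), so disc(K) = 4d = 4 * (87) = 348

348


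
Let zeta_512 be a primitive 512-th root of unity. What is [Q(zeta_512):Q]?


The degree equals Euler's totient phi(512).
512 = 2^9
phi(512) = 256

256


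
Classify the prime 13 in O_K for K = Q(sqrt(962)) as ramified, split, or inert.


K = Q(sqrt(962)). Since d mod 4 = 2, disc(K) = 3848.
Check p | disc: 3848 mod 13 = 0.
p divides disc, so p ramifies: (p) = P^2 with e=2, f=1, g=1.
Therefore p is ramified.

ramified


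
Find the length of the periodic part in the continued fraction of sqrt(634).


Run the CF algorithm for sqrt(634).
a_0 = floor(sqrt(634)) = 25; set m_0=0, q_0=1.
Recurrence: m' = q*a - m,  q' = (d - m'^2)/q,  a' = floor((a_0 + m')/q').
  step 1: m=25, q=9, a=5
  step 2: m=20, q=26, a=1
  step 3: m=6, q=23, a=1
  step 4: m=17, q=15, a=2
  step 5: m=13, q=31, a=1
  step 6: m=18, q=10, a=4
  step 7: m=22, q=15, a=3
  step 8: m=23, q=7, a=6
  step 9: m=19, q=39, a=1
  step 10: m=20, q=6, a=7
  step 11: m=22, q=25, a=1
  step 12: m=3, q=25, a=1
  step 13: m=22, q=6, a=7
  step 14: m=20, q=39, a=1
  step 15: m=19, q=7, a=6
  step 16: m=23, q=15, a=3
  step 17: m=22, q=10, a=4
  step 18: m=18, q=31, a=1
  step 19: m=13, q=15, a=2
  step 20: m=17, q=23, a=1
  step 21: m=6, q=26, a=1
  step 22: m=20, q=9, a=5
  step 23: m=25, q=1, a=50
a_23 = 2*a_0 = 50, so the period closes here.
sqrt(634) = [25; 5, 1, 1, 2, 1, 4, 3, 6, 1, 7, 1, 1, 7, 1, 6, 3, 4, 1, 2, 1, 1, 5, 50]
Period length = 23

23


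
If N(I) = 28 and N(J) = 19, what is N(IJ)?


N(IJ) = N(I) * N(J)
= 28 * 19
= 532

532


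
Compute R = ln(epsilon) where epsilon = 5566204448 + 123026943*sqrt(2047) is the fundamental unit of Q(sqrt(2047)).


epsilon = 5566204448 + 123026943*sqrt(2047)
= 1.1132e+10
R = ln(1.1132e+10)
= 23.1331

23.1331


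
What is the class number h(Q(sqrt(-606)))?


K = Q(sqrt(-606)). d mod 4 = 2, so D = disc(K) = 4d = -2424
h(K) equals the number of primitive reduced positive-definite forms (a, b, c) = a*x^2 + b*x*y + c*y^2 with b^2 - 4ac = D,
where reduced means |b| <= a <= c, with b >= 0 whenever |b| = a or a = c, and primitive means gcd(a, b, c) = 1.
Reduced forces 3a^2 <= |D| = 2424, so 1 <= a <= 28; b must have the parity of D, and c = (b^2 - D)/(4a) must be an integer >= a.
Enumerate a = 1..28, b in [-a, a]:
  a=1: (1, 0, 606)  [1]
  a=2: (2, 0, 303)  [1]
  a=3: (3, 0, 202)  [1]
  a=4: none
  a=5: (5, -4, 122), (5, 4, 122)  [2]
  a=6: (6, 0, 101)  [1]
  a=7..9: none
  a=10: (10, -4, 61), (10, 4, 61)  [2]
  a=11..14: none
  a=15: (15, -6, 41), (15, 6, 41)  [2]
  a=16..24: none
  a=25: (25, -24, 30), (25, 24, 30)  [2]
  a=26..28: none
Total reduced forms: 1 + 1 + 1 + 2 + 1 + 2 + 2 + 2 = 12
h = 12

12


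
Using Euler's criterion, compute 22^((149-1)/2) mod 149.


p = 149 is prime and the exponent is (p-1)/2 = 74, so by Euler's criterion 22^74 = (22/149) = +1 or -1 mod 149.
Compute by square-and-multiply:
  74 = 64 + 8 + 2 (binary 1001010)
  Repeated squaring mod 149: 22^1 = 22, 22^2 = 37, 22^4 = 28, 22^8 = 39, 22^16 = 31, 22^32 = 67, 22^64 = 19
  22^74 = 22^64 * 22^8 * 22^2 = 19 * 39 * 37 mod 149
    19 * 39 = 741 = 145 mod 149
    145 * 37 = 5365 = 1 mod 149
  22^74 = 1 mod 149
Result 1: 22 is a quadratic residue mod 149.
22^74 mod 149 = 1

1


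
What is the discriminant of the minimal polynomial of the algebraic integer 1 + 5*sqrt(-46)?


The element 1 + 5*sqrt(-46) has minimal polynomial:
x^2 - 2*x + 1151
Discriminant = (-2)^2 - 4*(1151)
= 4 - 4604
= -4600

-4600


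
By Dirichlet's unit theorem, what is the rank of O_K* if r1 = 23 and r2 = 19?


By Dirichlet's unit theorem:
rank = r1 + r2 - 1
= 23 + 19 - 1
= 41

41


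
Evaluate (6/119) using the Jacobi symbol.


Compute (6/119) via quadratic reciprocity:
  pull out 2: (2/119) = +1  (since 119 mod 8 = 7)
  reciprocity: (3/119) -> -(119/3)
  reduce: (2/3)
  pull out 2: (2/3) = -1  (since 3 mod 8 = 3)
  (1/3) = 1
Product of signs = 1

1


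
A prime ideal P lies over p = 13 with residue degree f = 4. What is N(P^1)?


N(P^a) = p^(a*f)
= 13^(1*4)
= 13^4
= 28561

28561


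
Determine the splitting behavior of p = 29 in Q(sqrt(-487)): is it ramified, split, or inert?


K = Q(sqrt(-487)). Since d mod 4 = 1, disc(K) = -487.
Check p | disc: -487 mod 29 = 6.
p does not divide disc. Compute Legendre symbol (d/p):
6^((29-1)/2) mod 29 = 1
(d/p) = 1, so p splits: (p) = P*P' with e=1, f=1, g=2.
Therefore p is split.

split


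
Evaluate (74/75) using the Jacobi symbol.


Compute (74/75) via quadratic reciprocity:
  pull out 2: (2/75) = -1  (since 75 mod 8 = 3)
  reciprocity: (37/75) -> +(75/37)
  reduce: (1/37)
  (1/37) = 1
Product of signs = -1

-1


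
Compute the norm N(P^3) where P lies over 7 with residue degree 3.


N(P^a) = p^(a*f)
= 7^(3*3)
= 7^9
= 40353607

40353607


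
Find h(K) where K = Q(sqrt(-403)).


K = Q(sqrt(-403)). d mod 4 = 1, so D = disc(K) = d = -403
h(K) equals the number of primitive reduced positive-definite forms (a, b, c) = a*x^2 + b*x*y + c*y^2 with b^2 - 4ac = D,
where reduced means |b| <= a <= c, with b >= 0 whenever |b| = a or a = c, and primitive means gcd(a, b, c) = 1.
Reduced forces 3a^2 <= |D| = 403, so 1 <= a <= 11; b must have the parity of D, and c = (b^2 - D)/(4a) must be an integer >= a.
Enumerate a = 1..11, b in [-a, a]:
  a=1: (1, 1, 101)  [1]
  a=2..10: none
  a=11: (11, 9, 11)  [1]
Total reduced forms: 1 + 1 = 2
h = 2

2


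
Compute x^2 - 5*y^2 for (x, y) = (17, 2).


x^2 - d*y^2
= 17^2 - 5*2^2
= 289 - 20
= 269

269


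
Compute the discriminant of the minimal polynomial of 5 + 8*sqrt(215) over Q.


The element 5 + 8*sqrt(215) has minimal polynomial:
x^2 - 10*x - 13735
Discriminant = (-10)^2 - 4*(-13735)
= 100 + 54940
= 55040

55040


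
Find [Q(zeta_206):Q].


The degree equals Euler's totient phi(206).
206 = 2 * 103
phi(206) = 102

102


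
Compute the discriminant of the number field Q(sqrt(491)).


For K = Q(sqrt(d)) with d squarefree: disc(K) = d if d = 1 mod 4, and disc(K) = 4d if d = 2 or 3 mod 4.
Here d = 491, and d mod 4 = 3.
d = 3 mod 4, not 1 (O_K = Z[sqrt(d)]), so disc(K) = 4d = 4 * (491) = 1964

1964


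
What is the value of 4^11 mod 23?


p = 23 is prime and the exponent is (p-1)/2 = 11, so by Euler's criterion 4^11 = (4/23) = +1 or -1 mod 23.
Compute by square-and-multiply:
  11 = 8 + 2 + 1 (binary 1011)
  Repeated squaring mod 23: 4^1 = 4, 4^2 = 16, 4^4 = 3, 4^8 = 9
  4^11 = 4^8 * 4^2 * 4^1 = 9 * 16 * 4 mod 23
    9 * 16 = 144 = 6 mod 23
    6 * 4 = 24 = 1 mod 23
  4^11 = 1 mod 23
Result 1: 4 is a quadratic residue mod 23.
4^11 mod 23 = 1

1


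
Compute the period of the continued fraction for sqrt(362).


Run the CF algorithm for sqrt(362).
a_0 = floor(sqrt(362)) = 19; set m_0=0, q_0=1.
Recurrence: m' = q*a - m,  q' = (d - m'^2)/q,  a' = floor((a_0 + m')/q').
  step 1: m=19, q=1, a=38
a_1 = 2*a_0 = 38, so the period closes here.
sqrt(362) = [19; 38]
Period length = 1

1


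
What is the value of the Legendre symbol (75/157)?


p = 157 is prime, so compute (75/157) with the reciprocity algorithm (Jacobi-symbol steps: pull out 2s via (2/n), flip via reciprocity, reduce):
  reciprocity: (75/157) -> +(157/75)
  reduce: (7/75)
  reciprocity: (7/75) -> -(75/7)
  reduce: (5/7)
  reciprocity: (5/7) -> +(7/5)
  reduce: (2/5)
  pull out 2: (2/5) = -1  (since 5 mod 8 = 5)
  (1/5) = 1
Product of signs = 1
(75/157) = 1

1


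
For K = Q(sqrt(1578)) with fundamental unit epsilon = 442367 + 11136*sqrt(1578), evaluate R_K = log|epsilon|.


epsilon = 442367 + 11136*sqrt(1578)
= 884734.0000
R = ln(884734.0000)
= 13.6930

13.6930


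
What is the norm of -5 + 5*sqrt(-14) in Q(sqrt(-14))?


N(a + b*sqrt(d)) = a^2 - d*b^2
= (-5)^2 - (-14)*(5)^2
= 25 + 350
= 375

375


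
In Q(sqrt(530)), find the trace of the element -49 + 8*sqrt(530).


Tr(a + b*sqrt(d)) = (a + b*sqrt(d)) + (a - b*sqrt(d)) = 2a
= 2 * (-49)
= -98

-98


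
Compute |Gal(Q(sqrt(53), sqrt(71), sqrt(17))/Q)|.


The 3 square roots of distinct primes are multiplicatively independent over Q,
so [K:Q] = 2^3 and Gal(K/Q) is isomorphic to (Z/2Z)^3.
|Gal| = 2^3 = 8

8


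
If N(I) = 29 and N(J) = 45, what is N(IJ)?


N(IJ) = N(I) * N(J)
= 29 * 45
= 1305

1305


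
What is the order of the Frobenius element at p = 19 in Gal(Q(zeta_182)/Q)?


The Frobenius at p in Gal(Q(zeta_n)/Q) = (Z/nZ)* is the class of p, so its order is ord_182(19), the smallest k >= 1 with 19^k = 1 mod 182.
n = 182 = 2 * 7 * 13, phi(182) = 72; the order divides phi(n).
Divisors of 72: 1, 2, 3, 4, 6, 8, 9, 12, 18, 24, 36, 72
Repeated squaring mod 182: 19^1 = 19, 19^2 = 179, 19^4 = 9, 19^8 = 81, 19^16 = 9, 19^32 = 81, 19^64 = 9
Test divisors in increasing order:
  k=1: 19^1 = 19 mod 182
  k=2: 19^2 = 179 mod 182
  k=3: 19^3 = 179 * 19 = 125 mod 182
  k=4: 19^4 = 9 mod 182
  k=6: 19^6 = 9 * 179 = 155 mod 182
  k=8: 19^8 = 81 mod 182
  k=9: 19^9 = 81 * 19 = 83 mod 182
  k=12: 19^12 = 81 * 9 = 1 mod 182  <- first divisor giving 1
Order = 12

12


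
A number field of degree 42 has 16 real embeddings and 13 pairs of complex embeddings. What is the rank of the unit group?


By Dirichlet's unit theorem:
rank = r1 + r2 - 1
= 16 + 13 - 1
= 28

28


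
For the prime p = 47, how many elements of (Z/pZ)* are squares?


For prime p, the number of non-zero quadratic residues is (p-1)/2.
= (47-1)/2
= 23

23


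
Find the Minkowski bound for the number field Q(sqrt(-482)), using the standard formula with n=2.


d = -482, d mod 4 = 2, so disc(K) = 4d = -1928; |disc(K)| = 1928
Imaginary quadratic field, so n = 2, s = r2 = 1, r1 = 0
M = (n!/n^n) * (4/pi)^s * sqrt(|disc(K)|) = (2!/2^2) * (4/pi)^1 * sqrt(1928)
= 0.5 * 1.273240 * 43.908997
= 27.9533

27.9533


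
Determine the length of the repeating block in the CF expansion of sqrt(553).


Run the CF algorithm for sqrt(553).
a_0 = floor(sqrt(553)) = 23; set m_0=0, q_0=1.
Recurrence: m' = q*a - m,  q' = (d - m'^2)/q,  a' = floor((a_0 + m')/q').
  step 1: m=23, q=24, a=1
  step 2: m=1, q=23, a=1
  step 3: m=22, q=3, a=15
  step 4: m=23, q=8, a=5
  step 5: m=17, q=33, a=1
  step 6: m=16, q=9, a=4
  step 7: m=20, q=17, a=2
  step 8: m=14, q=21, a=1
  step 9: m=7, q=24, a=1
  step 10: m=17, q=11, a=3
  step 11: m=16, q=27, a=1
  step 12: m=11, q=16, a=2
  step 13: m=21, q=7, a=6
  step 14: m=21, q=16, a=2
  step 15: m=11, q=27, a=1
  step 16: m=16, q=11, a=3
  step 17: m=17, q=24, a=1
  step 18: m=7, q=21, a=1
  step 19: m=14, q=17, a=2
  step 20: m=20, q=9, a=4
  step 21: m=16, q=33, a=1
  step 22: m=17, q=8, a=5
  step 23: m=23, q=3, a=15
  step 24: m=22, q=23, a=1
  step 25: m=1, q=24, a=1
  step 26: m=23, q=1, a=46
a_26 = 2*a_0 = 46, so the period closes here.
sqrt(553) = [23; 1, 1, 15, 5, 1, 4, 2, 1, 1, 3, 1, 2, 6, 2, 1, 3, 1, 1, 2, 4, 1, 5, 15, 1, 1, 46]
Period length = 26

26


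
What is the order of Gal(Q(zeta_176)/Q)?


|Gal(Q(zeta_176)/Q)| = phi(176)
= 80

80


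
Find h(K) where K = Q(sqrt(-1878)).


K = Q(sqrt(-1878)). d mod 4 = 2, so D = disc(K) = 4d = -7512
h(K) equals the number of primitive reduced positive-definite forms (a, b, c) = a*x^2 + b*x*y + c*y^2 with b^2 - 4ac = D,
where reduced means |b| <= a <= c, with b >= 0 whenever |b| = a or a = c, and primitive means gcd(a, b, c) = 1.
Reduced forces 3a^2 <= |D| = 7512, so 1 <= a <= 50; b must have the parity of D, and c = (b^2 - D)/(4a) must be an integer >= a.
Enumerate a = 1..50, b in [-a, a]:
  a=1: (1, 0, 1878)  [1]
  a=2: (2, 0, 939)  [1]
  a=3: (3, 0, 626)  [1]
  a=4..5: none
  a=6: (6, 0, 313)  [1]
  a=7..10: none
  a=11: (11, -10, 173), (11, 10, 173)  [2]
  a=12..16: none
  a=17: (17, -6, 111), (17, 6, 111)  [2]
  a=18..21: none
  a=22: (22, -12, 87), (22, 12, 87)  [2]
  a=23: (23, -20, 86), (23, 20, 86)  [2]
  a=24..28: none
  a=29: (29, -12, 66), (29, 12, 66)  [2]
  a=30..32: none
  a=33: (33, -12, 58), (33, 12, 58)  [2]
  a=34: (34, -28, 61), (34, 28, 61)  [2]
  a=35..36: none
  a=37: (37, -6, 51), (37, 6, 51)  [2]
  a=38..40: none
  a=41: (41, -14, 47), (41, 14, 47)  [2]
  a=42: none
  a=43: (43, -20, 46), (43, 20, 46)  [2]
  a=44..50: none
Total reduced forms: 1 + 1 + 1 + 1 + 2 + 2 + 2 + 2 + 2 + 2 + 2 + 2 + 2 + 2 = 24
h = 24

24


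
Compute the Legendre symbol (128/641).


p = 641 is prime, so compute (128/641) with the reciprocity algorithm (Jacobi-symbol steps: pull out 2s via (2/n), flip via reciprocity, reduce):
  pull out 2: (2/641) = +1  (since 641 mod 8 = 1)
  pull out 2: (2/641) = +1  (since 641 mod 8 = 1)
  pull out 2: (2/641) = +1  (since 641 mod 8 = 1)
  pull out 2: (2/641) = +1  (since 641 mod 8 = 1)
  pull out 2: (2/641) = +1  (since 641 mod 8 = 1)
  pull out 2: (2/641) = +1  (since 641 mod 8 = 1)
  pull out 2: (2/641) = +1  (since 641 mod 8 = 1)
  (1/641) = 1
Product of signs = 1
(128/641) = 1

1


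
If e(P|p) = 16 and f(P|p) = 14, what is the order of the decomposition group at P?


|D_P| = e * f
= 16 * 14
= 224

224


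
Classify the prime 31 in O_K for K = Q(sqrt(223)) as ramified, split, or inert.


K = Q(sqrt(223)). Since d mod 4 = 3, disc(K) = 892.
Check p | disc: 892 mod 31 = 24.
p does not divide disc. Compute Legendre symbol (d/p):
6^((31-1)/2) mod 31 = -1
(d/p) = -1, so p is inert: (p) stays prime with e=1, f=2, g=1.
Therefore p is inert.

inert


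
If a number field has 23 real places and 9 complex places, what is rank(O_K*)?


By Dirichlet's unit theorem:
rank = r1 + r2 - 1
= 23 + 9 - 1
= 31

31


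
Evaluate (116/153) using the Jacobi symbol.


Compute (116/153) via quadratic reciprocity:
  pull out 2: (2/153) = +1  (since 153 mod 8 = 1)
  pull out 2: (2/153) = +1  (since 153 mod 8 = 1)
  reciprocity: (29/153) -> +(153/29)
  reduce: (8/29)
  pull out 2: (2/29) = -1  (since 29 mod 8 = 5)
  pull out 2: (2/29) = -1  (since 29 mod 8 = 5)
  pull out 2: (2/29) = -1  (since 29 mod 8 = 5)
  (1/29) = 1
Product of signs = -1

-1


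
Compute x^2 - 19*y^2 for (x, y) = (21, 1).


x^2 - d*y^2
= 21^2 - 19*1^2
= 441 - 19
= 422

422


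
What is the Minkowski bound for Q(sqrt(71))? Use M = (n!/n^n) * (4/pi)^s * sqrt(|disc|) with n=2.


d = 71, d mod 4 = 3, so disc(K) = 4d = 284; |disc(K)| = 284
Real quadratic field, so n = 2, s = r2 = 0, r1 = 2
M = (n!/n^n) * (4/pi)^s * sqrt(|disc(K)|) = (2!/2^2) * (4/pi)^0 * sqrt(284)
= 0.5 * 1.000000 * 16.852300
= 8.4261

8.4261


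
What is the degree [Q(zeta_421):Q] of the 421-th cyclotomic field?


The degree equals Euler's totient phi(421).
421 = 421
phi(421) = 420

420


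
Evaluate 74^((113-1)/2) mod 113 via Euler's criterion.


p = 113 is prime and the exponent is (p-1)/2 = 56, so by Euler's criterion 74^56 = (74/113) = +1 or -1 mod 113.
Compute by square-and-multiply:
  56 = 32 + 16 + 8 (binary 111000)
  Repeated squaring mod 113: 74^1 = 74, 74^2 = 52, 74^4 = 105, 74^8 = 64, 74^16 = 28, 74^32 = 106
  74^56 = 74^32 * 74^16 * 74^8 = 106 * 28 * 64 mod 113
    106 * 28 = 2968 = 30 mod 113
    30 * 64 = 1920 = 112 mod 113
  74^56 = 112 mod 113
Result 112 = p - 1 = -1 mod 113: 74 is a quadratic non-residue mod 113. As a residue in [0, p-1] the value is 112.
74^56 mod 113 = 112

112
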